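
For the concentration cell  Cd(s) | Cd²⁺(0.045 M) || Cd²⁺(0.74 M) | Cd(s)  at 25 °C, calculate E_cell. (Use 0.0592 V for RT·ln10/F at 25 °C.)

Both half-cells are Cd²⁺/Cd, so E°_cell = 0. The concentrated side is the cathode; the cell reaction moves Cd²⁺ from high to low concentration with n = 2.
Q = [Cd²⁺]_dilute/[Cd²⁺]_conc = 0.045/0.74 = 0.0608.
E = 0 − (0.0592/2) log Q = −(0.0592/2)(-1.216) = 0.0360 V.

0.036 V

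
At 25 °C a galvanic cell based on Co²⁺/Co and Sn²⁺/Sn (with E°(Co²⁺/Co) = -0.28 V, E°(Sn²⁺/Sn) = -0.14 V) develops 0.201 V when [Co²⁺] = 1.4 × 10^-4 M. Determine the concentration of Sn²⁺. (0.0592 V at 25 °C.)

0.016 M

From the Nernst equation, log Q = n(E° − E)/0.0592 = 2(0.14 − 0.201)/0.0592 = -2.061, so Q = 0.00869.
With Q = [Co²⁺]/[Sn²⁺] and the known concentrations, [Sn²⁺] in the denominator gives [Sn²⁺] = 0.016 M.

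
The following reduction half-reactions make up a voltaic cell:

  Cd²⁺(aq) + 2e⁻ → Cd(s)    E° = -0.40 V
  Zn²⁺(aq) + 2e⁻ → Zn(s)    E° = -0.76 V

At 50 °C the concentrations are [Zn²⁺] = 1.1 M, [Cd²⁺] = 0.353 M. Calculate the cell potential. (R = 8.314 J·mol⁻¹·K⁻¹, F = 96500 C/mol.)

The Cd²⁺/Cd couple has the higher reduction potential and acts as the cathode, so E°_cell = -0.40 − (-0.76) = 0.36 V.
Balancing electrons gives n = 2; the reaction quotient is Q = [Zn²⁺]/[Cd²⁺] = 3.12.
E = E° − (RT/nF) ln Q = 0.36 − (8.314×323)/(2×96500) × (1.137) = 0.360 − 0.016 = 0.344 V.

0.344 V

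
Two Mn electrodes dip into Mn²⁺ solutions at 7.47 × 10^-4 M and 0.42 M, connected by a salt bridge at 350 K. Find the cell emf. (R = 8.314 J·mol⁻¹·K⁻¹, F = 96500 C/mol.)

Both half-cells are Mn²⁺/Mn, so E°_cell = 0. The concentrated side is the cathode; the cell reaction moves Mn²⁺ from high to low concentration with n = 2.
Q = [Mn²⁺]_dilute/[Mn²⁺]_conc = 7.47 × 10^-4/0.42 = 0.00178.
E = 0 − (RT/nF) ln Q = −((8.314×350)/(2×96500))(-6.332) = 0.0955 V.

0.095 V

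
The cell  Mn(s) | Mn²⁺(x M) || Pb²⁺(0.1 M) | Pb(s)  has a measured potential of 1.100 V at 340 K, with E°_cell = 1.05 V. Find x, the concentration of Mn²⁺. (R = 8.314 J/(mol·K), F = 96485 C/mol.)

From the Nernst equation, ln Q = nF(E° − E)/RT = 2×96485×(1.05 − 1.100)/(8.314×340) = -3.413, so Q = 0.0329.
With Q = [Mn²⁺]/[Pb²⁺] and the known concentrations, [Mn²⁺] in the numerator gives [Mn²⁺] = 0.0033 M.

0.0033 M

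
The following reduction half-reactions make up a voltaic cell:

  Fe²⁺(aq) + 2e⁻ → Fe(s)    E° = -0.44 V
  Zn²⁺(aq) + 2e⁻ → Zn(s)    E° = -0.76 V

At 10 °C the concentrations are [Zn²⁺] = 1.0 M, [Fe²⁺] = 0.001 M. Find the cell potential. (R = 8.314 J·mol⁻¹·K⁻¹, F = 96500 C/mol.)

The Fe²⁺/Fe couple has the higher reduction potential and acts as the cathode, so E°_cell = -0.44 − (-0.76) = 0.32 V.
Balancing electrons gives n = 2; the reaction quotient is Q = [Zn²⁺]/[Fe²⁺] = 1000.
E = E° − (RT/nF) ln Q = 0.32 − (8.314×283)/(2×96500) × (6.908) = 0.320 − 0.084 = 0.236 V.

0.236 V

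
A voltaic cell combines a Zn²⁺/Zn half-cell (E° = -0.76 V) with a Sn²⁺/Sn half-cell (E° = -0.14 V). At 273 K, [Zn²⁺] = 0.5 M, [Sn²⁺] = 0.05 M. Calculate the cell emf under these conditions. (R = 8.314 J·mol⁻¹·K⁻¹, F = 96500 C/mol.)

0.593 V

The Sn²⁺/Sn couple has the higher reduction potential and acts as the cathode, so E°_cell = -0.14 − (-0.76) = 0.62 V.
Balancing electrons gives n = 2; the reaction quotient is Q = [Zn²⁺]/[Sn²⁺] = 10.0.
E = E° − (RT/nF) ln Q = 0.62 − (8.314×273)/(2×96500) × (2.303) = 0.620 − 0.027 = 0.593 V.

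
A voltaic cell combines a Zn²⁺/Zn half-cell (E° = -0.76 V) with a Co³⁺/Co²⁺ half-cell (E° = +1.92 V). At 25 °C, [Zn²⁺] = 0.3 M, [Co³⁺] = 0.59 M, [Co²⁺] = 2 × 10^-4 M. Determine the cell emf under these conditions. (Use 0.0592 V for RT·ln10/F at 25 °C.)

2.90 V

The Co³⁺/Co²⁺ couple has the higher reduction potential and acts as the cathode, so E°_cell = +1.92 − (-0.76) = 2.68 V.
Balancing electrons gives n = 2; the reaction quotient is Q = [Zn²⁺]·[Co²⁺]^2/[Co³⁺]^2 = 3.45 × 10^-8.
At 25 °C, E = E° − (0.0592/n) log Q = 2.68 − (0.0592/2)(-7.463) = 2.680 + 0.221 = 2.901 V.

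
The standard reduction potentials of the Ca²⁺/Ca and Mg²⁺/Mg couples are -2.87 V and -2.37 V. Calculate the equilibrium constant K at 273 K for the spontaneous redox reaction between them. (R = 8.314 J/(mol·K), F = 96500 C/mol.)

E°_cell = -2.37 − (-2.87) = 0.50 V, with n = 2 electrons transferred.
At equilibrium E = 0, so the Nernst equation gives ln K = nFE°/RT = (2)(96500)(0.50)/((8.314)(273)) = 42.52.
K = e^42.52 = 2.9 × 10^18.

2.9 × 10^18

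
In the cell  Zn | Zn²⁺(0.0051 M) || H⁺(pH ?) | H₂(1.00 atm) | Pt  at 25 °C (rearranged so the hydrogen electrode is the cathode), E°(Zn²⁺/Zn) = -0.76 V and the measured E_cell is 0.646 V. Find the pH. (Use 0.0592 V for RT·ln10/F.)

E°_cell = 0.76 V and n = 2.
log Q = n(E° − E)/0.0592 = 2×(0.76 − 0.646)/0.0592 = 3.851.
With Q = [Zn²⁺]·P(H₂) / [H⁺]^2, solving for [H⁺] gives log[H⁺] = -3.072, so pH = 3.07.

pH = 3.07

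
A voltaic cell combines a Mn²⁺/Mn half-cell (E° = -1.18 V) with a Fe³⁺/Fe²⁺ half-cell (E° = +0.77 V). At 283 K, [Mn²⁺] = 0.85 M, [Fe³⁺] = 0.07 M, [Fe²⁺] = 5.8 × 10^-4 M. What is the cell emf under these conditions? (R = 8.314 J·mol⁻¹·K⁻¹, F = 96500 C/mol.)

2.07 V

The Fe³⁺/Fe²⁺ couple has the higher reduction potential and acts as the cathode, so E°_cell = +0.77 − (-1.18) = 1.95 V.
Balancing electrons gives n = 2; the reaction quotient is Q = [Mn²⁺]·[Fe²⁺]^2/[Fe³⁺]^2 = 5.84 × 10^-5.
E = E° − (RT/nF) ln Q = 1.95 − (8.314×283)/(2×96500) × (-9.749) = 1.950 + 0.119 = 2.069 V.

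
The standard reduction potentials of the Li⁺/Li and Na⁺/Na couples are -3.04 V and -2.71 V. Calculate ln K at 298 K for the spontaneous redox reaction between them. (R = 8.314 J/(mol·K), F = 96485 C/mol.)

E°_cell = -2.71 − (-3.04) = 0.33 V, with n = 1 electron transferred.
At equilibrium E = 0, so the Nernst equation gives ln K = nFE°/RT = (1)(96485)(0.33)/((8.314)(298)) = 12.85.

ln K = 12.9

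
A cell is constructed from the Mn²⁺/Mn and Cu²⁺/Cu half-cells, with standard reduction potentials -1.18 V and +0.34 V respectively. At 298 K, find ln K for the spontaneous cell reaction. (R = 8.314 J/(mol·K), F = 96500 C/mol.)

ln K = 118.4

E°_cell = +0.34 − (-1.18) = 1.52 V, with n = 2 electrons transferred.
At equilibrium E = 0, so the Nernst equation gives ln K = nFE°/RT = (2)(96500)(1.52)/((8.314)(298)) = 118.41.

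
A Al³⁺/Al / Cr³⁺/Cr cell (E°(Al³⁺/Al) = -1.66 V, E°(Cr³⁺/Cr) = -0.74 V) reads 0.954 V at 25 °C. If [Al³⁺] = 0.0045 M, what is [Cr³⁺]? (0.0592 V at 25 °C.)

0.24 M

From the Nernst equation, log Q = n(E° − E)/0.0592 = 3(0.92 − 0.954)/0.0592 = -1.723, so Q = 0.0189.
With Q = [Al³⁺]/[Cr³⁺] and the known concentrations, [Cr³⁺] in the denominator gives [Cr³⁺] = 0.24 M.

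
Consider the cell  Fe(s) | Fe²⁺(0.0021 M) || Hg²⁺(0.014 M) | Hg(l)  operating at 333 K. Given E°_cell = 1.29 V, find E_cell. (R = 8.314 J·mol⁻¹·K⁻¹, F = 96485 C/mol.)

Balancing electrons gives n = 2; the reaction quotient is Q = [Fe²⁺]/[Hg²⁺] = 0.150.
E = E° − (RT/nF) ln Q = 1.29 − (8.314×333)/(2×96485) × (-1.897) = 1.290 + 0.027 = 1.317 V.

1.32 V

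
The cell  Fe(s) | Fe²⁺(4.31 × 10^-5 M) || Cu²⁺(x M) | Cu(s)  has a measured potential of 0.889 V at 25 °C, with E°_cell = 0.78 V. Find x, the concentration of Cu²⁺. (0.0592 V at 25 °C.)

0.21 M

From the Nernst equation, log Q = n(E° − E)/0.0592 = 2(0.78 − 0.889)/0.0592 = -3.682, so Q = 2.08 × 10^-4.
With Q = [Fe²⁺]/[Cu²⁺] and the known concentrations, [Cu²⁺] in the denominator gives [Cu²⁺] = 0.21 M.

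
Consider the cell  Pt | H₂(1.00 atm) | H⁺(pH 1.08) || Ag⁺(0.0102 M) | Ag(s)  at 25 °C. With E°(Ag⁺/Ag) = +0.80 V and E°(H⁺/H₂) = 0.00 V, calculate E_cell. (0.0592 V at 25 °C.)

0.75 V

The Ag⁺/Ag couple is the cathode, so E°_cell = 0.80 V; n = 2.
[H⁺] = 10^(−1.08) = 0.083 M, and Q = [H⁺]^2 / ([Ag⁺]^2·P(H₂)) = 66.5.
E = E° − (0.0592/2) log Q = 0.80 − (0.0592/2)(1.823) = 0.746 V.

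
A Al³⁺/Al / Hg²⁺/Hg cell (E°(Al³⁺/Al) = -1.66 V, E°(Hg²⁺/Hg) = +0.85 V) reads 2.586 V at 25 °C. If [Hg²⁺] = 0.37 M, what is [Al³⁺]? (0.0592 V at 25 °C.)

3.2 × 10^-5 M

From the Nernst equation, log Q = n(E° − E)/0.0592 = 6(2.51 − 2.586)/0.0592 = -7.703, so Q = 1.98 × 10^-8.
With Q = [Al³⁺]^2/[Hg²⁺]^3 and the known concentrations, [Al³⁺]^2 in the numerator gives [Al³⁺] = 3.2 × 10^-5 M.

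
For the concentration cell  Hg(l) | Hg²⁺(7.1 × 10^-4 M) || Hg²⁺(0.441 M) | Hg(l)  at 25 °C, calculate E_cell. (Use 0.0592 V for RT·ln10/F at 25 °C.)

Both half-cells are Hg²⁺/Hg, so E°_cell = 0. The concentrated side is the cathode; the cell reaction moves Hg²⁺ from high to low concentration with n = 2.
Q = [Hg²⁺]_dilute/[Hg²⁺]_conc = 7.1 × 10^-4/0.441 = 0.00161.
E = 0 − (0.0592/2) log Q = −(0.0592/2)(-2.793) = 0.0827 V.

0.083 V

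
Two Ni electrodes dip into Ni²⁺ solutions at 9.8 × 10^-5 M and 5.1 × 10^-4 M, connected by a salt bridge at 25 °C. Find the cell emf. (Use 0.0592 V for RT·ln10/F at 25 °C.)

Both half-cells are Ni²⁺/Ni, so E°_cell = 0. The concentrated side is the cathode; the cell reaction moves Ni²⁺ from high to low concentration with n = 2.
Q = [Ni²⁺]_dilute/[Ni²⁺]_conc = 9.8 × 10^-5/5.1 × 10^-4 = 0.192.
E = 0 − (0.0592/2) log Q = −(0.0592/2)(-0.716) = 0.0212 V.

0.021 V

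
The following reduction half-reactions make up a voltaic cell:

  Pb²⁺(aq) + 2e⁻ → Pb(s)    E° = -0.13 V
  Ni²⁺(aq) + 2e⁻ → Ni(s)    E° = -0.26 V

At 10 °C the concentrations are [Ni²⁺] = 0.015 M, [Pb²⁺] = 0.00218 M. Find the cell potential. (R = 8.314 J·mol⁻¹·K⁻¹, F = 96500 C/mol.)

The Pb²⁺/Pb couple has the higher reduction potential and acts as the cathode, so E°_cell = -0.13 − (-0.26) = 0.13 V.
Balancing electrons gives n = 2; the reaction quotient is Q = [Ni²⁺]/[Pb²⁺] = 6.88.
E = E° − (RT/nF) ln Q = 0.13 − (8.314×283)/(2×96500) × (1.929) = 0.130 − 0.024 = 0.106 V.

0.106 V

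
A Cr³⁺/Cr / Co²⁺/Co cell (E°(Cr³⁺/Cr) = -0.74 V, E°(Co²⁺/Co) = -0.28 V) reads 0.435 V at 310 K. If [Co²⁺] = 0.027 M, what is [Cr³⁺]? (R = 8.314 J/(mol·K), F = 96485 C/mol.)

From the Nernst equation, ln Q = nF(E° − E)/RT = 6×96485×(0.46 − 0.435)/(8.314×310) = 5.615, so Q = 275.
With Q = [Cr³⁺]^2/[Co²⁺]^3 and the known concentrations, [Cr³⁺]^2 in the numerator gives [Cr³⁺] = 0.074 M.

0.074 M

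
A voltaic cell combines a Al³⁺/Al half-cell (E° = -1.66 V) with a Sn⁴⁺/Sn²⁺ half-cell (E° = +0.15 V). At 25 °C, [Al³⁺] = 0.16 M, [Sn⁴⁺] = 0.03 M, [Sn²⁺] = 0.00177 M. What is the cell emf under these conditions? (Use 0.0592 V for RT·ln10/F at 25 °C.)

1.86 V

The Sn⁴⁺/Sn²⁺ couple has the higher reduction potential and acts as the cathode, so E°_cell = +0.15 − (-1.66) = 1.81 V.
Balancing electrons gives n = 6; the reaction quotient is Q = [Al³⁺]^2·[Sn²⁺]^3/[Sn⁴⁺]^3 = 5.26 × 10^-6.
At 25 °C, E = E° − (0.0592/n) log Q = 1.81 − (0.0592/6)(-5.279) = 1.810 + 0.052 = 1.862 V.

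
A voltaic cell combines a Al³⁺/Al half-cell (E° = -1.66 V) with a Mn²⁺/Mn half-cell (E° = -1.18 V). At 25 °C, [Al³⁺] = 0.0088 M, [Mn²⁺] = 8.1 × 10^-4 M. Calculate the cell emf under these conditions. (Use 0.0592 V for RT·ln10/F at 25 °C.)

The Mn²⁺/Mn couple has the higher reduction potential and acts as the cathode, so E°_cell = -1.18 − (-1.66) = 0.48 V.
Balancing electrons gives n = 6; the reaction quotient is Q = [Al³⁺]^2/[Mn²⁺]^3 = 1.46 × 10^5.
At 25 °C, E = E° − (0.0592/n) log Q = 0.48 − (0.0592/6)(5.164) = 0.480 − 0.051 = 0.429 V.

0.429 V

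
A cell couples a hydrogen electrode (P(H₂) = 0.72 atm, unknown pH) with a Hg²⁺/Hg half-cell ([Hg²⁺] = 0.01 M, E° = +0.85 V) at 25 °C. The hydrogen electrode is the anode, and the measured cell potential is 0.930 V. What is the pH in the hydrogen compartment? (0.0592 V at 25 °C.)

E°_cell = 0.85 V and n = 2.
log Q = n(E° − E)/0.0592 = 2×(0.85 − 0.930)/0.0592 = -2.703.
With Q = [H⁺]^2 / ([Hg²⁺]·P(H₂)), solving for [H⁺] gives log[H⁺] = -2.423, so pH = 2.42.

pH = 2.42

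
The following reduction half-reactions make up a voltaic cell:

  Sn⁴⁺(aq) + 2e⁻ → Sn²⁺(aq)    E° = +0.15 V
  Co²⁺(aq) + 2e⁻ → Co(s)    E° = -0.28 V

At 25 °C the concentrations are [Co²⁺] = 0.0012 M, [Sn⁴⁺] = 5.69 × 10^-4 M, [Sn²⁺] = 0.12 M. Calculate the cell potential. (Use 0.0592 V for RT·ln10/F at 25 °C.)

0.448 V

The Sn⁴⁺/Sn²⁺ couple has the higher reduction potential and acts as the cathode, so E°_cell = +0.15 − (-0.28) = 0.43 V.
Balancing electrons gives n = 2; the reaction quotient is Q = [Co²⁺]·[Sn²⁺]/[Sn⁴⁺] = 0.253.
At 25 °C, E = E° − (0.0592/n) log Q = 0.43 − (0.0592/2)(-0.597) = 0.430 + 0.018 = 0.448 V.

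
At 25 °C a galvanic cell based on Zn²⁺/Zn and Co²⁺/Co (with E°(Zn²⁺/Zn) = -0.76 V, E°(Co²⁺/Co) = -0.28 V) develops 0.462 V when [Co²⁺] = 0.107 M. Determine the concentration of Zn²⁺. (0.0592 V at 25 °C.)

0.43 M

From the Nernst equation, log Q = n(E° − E)/0.0592 = 2(0.48 − 0.462)/0.0592 = 0.608, so Q = 4.06.
With Q = [Zn²⁺]/[Co²⁺] and the known concentrations, [Zn²⁺] in the numerator gives [Zn²⁺] = 0.43 M.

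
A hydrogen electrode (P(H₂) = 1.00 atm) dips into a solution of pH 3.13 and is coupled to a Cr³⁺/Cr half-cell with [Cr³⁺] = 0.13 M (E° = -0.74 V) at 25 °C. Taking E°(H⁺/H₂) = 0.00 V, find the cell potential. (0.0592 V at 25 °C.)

0.57 V

The hydrogen couple is the cathode, so E°_cell = 0.74 V; n = 6.
[H⁺] = 10^(−3.13) = 7.4 × 10^-4 M, and Q = [Cr³⁺]^2·P(H₂)^3 / [H⁺]^6 = 1.02 × 10^17.
E = E° − (0.0592/6) log Q = 0.74 − (0.0592/6)(17.008) = 0.572 V.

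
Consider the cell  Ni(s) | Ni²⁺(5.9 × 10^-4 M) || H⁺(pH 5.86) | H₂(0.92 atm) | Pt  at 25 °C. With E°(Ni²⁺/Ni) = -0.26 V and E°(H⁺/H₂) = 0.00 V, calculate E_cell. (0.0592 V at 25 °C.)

The hydrogen couple is the cathode, so E°_cell = 0.26 V; n = 2.
[H⁺] = 10^(−5.86) = 1.4 × 10^-6 M, and Q = [Ni²⁺]·P(H₂) / [H⁺]^2 = 2.85 × 10^8.
E = E° − (0.0592/2) log Q = 0.26 − (0.0592/2)(8.455) = 0.010 V.

0.010 V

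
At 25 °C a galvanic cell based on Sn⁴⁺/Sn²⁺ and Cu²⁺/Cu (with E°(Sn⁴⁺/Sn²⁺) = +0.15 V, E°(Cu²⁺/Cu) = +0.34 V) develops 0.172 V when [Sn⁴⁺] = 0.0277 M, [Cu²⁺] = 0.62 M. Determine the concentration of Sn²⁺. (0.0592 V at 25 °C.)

From the Nernst equation, log Q = n(E° − E)/0.0592 = 2(0.19 − 0.172)/0.0592 = 0.608, so Q = 4.06.
With Q = [Sn⁴⁺]/([Sn²⁺]·[Cu²⁺]) and the known concentrations, [Sn²⁺] in the denominator gives [Sn²⁺] = 0.011 M.

0.011 M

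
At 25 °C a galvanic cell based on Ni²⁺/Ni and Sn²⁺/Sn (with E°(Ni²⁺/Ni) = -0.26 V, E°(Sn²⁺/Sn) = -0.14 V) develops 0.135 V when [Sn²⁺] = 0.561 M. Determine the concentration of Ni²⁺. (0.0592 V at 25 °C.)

From the Nernst equation, log Q = n(E° − E)/0.0592 = 2(0.12 − 0.135)/0.0592 = -0.507, so Q = 0.311.
With Q = [Ni²⁺]/[Sn²⁺] and the known concentrations, [Ni²⁺] in the numerator gives [Ni²⁺] = 0.17 M.

0.17 M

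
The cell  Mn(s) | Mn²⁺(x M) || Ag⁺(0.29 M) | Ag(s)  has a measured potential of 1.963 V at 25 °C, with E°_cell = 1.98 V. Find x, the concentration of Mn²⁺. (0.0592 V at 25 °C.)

From the Nernst equation, log Q = n(E° − E)/0.0592 = 2(1.98 − 1.963)/0.0592 = 0.574, so Q = 3.75.
With Q = [Mn²⁺]/[Ag⁺]^2 and the known concentrations, [Mn²⁺] in the numerator gives [Mn²⁺] = 0.32 M.

0.32 M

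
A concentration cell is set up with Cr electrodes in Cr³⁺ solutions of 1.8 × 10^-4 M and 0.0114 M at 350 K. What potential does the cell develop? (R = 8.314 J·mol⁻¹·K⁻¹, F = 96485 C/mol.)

0.042 V

Both half-cells are Cr³⁺/Cr, so E°_cell = 0. The concentrated side is the cathode; the cell reaction moves Cr³⁺ from high to low concentration with n = 3.
Q = [Cr³⁺]_dilute/[Cr³⁺]_conc = 1.8 × 10^-4/0.0114 = 0.0158.
E = 0 − (RT/nF) ln Q = −((8.314×350)/(3×96485))(-4.148) = 0.0417 V.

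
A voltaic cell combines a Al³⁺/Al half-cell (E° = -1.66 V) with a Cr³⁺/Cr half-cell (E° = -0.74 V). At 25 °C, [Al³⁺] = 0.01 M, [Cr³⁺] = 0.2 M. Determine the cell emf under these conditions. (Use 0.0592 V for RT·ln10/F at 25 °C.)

The Cr³⁺/Cr couple has the higher reduction potential and acts as the cathode, so E°_cell = -0.74 − (-1.66) = 0.92 V.
Balancing electrons gives n = 3; the reaction quotient is Q = [Al³⁺]/[Cr³⁺] = 0.0500.
At 25 °C, E = E° − (0.0592/n) log Q = 0.92 − (0.0592/3)(-1.301) = 0.920 + 0.026 = 0.946 V.

0.946 V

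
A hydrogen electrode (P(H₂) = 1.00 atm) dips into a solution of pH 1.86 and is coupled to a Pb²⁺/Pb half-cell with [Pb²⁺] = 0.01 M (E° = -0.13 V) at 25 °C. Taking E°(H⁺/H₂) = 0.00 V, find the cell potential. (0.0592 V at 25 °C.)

The hydrogen couple is the cathode, so E°_cell = 0.13 V; n = 2.
[H⁺] = 10^(−1.86) = 0.014 M, and Q = [Pb²⁺]·P(H₂) / [H⁺]^2 = 52.5.
E = E° − (0.0592/2) log Q = 0.13 − (0.0592/2)(1.720) = 0.079 V.

0.079 V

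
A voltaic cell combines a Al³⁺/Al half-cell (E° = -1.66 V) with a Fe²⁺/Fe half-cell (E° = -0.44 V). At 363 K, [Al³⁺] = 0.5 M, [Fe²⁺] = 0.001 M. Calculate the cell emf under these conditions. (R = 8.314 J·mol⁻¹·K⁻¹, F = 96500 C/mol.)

1.12 V

The Fe²⁺/Fe couple has the higher reduction potential and acts as the cathode, so E°_cell = -0.44 − (-1.66) = 1.22 V.
Balancing electrons gives n = 6; the reaction quotient is Q = [Al³⁺]^2/[Fe²⁺]^3 = 2.5 × 10^8.
E = E° − (RT/nF) ln Q = 1.22 − (8.314×363)/(6×96500) × (19.337) = 1.220 − 0.101 = 1.119 V.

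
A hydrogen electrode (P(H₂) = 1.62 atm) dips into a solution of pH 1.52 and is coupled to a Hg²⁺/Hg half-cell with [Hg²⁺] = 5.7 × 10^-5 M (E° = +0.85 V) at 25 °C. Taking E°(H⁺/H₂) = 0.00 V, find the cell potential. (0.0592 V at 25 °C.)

The Hg²⁺/Hg couple is the cathode, so E°_cell = 0.85 V; n = 2.
[H⁺] = 10^(−1.52) = 0.030 M, and Q = [H⁺]^2 / ([Hg²⁺]·P(H₂)) = 9.88.
E = E° − (0.0592/2) log Q = 0.85 − (0.0592/2)(0.995) = 0.821 V.

0.82 V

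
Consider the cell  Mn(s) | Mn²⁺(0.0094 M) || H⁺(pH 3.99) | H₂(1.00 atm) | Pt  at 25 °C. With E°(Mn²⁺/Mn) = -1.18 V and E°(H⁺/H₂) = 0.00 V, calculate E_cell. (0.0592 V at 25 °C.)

1.00 V

The hydrogen couple is the cathode, so E°_cell = 1.18 V; n = 2.
[H⁺] = 10^(−3.99) = 1 × 10^-4 M, and Q = [Mn²⁺]·P(H₂) / [H⁺]^2 = 8.98 × 10^5.
E = E° − (0.0592/2) log Q = 1.18 − (0.0592/2)(5.953) = 1.004 V.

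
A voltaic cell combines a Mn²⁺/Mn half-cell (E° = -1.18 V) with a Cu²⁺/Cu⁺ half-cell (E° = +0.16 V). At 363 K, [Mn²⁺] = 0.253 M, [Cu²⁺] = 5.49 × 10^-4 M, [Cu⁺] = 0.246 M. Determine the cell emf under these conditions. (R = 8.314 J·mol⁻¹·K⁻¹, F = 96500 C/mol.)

The Cu²⁺/Cu⁺ couple has the higher reduction potential and acts as the cathode, so E°_cell = +0.16 − (-1.18) = 1.34 V.
Balancing electrons gives n = 2; the reaction quotient is Q = [Mn²⁺]·[Cu⁺]^2/[Cu²⁺]^2 = 5.08 × 10^4.
E = E° − (RT/nF) ln Q = 1.34 − (8.314×363)/(2×96500) × (10.836) = 1.340 − 0.169 = 1.171 V.

1.17 V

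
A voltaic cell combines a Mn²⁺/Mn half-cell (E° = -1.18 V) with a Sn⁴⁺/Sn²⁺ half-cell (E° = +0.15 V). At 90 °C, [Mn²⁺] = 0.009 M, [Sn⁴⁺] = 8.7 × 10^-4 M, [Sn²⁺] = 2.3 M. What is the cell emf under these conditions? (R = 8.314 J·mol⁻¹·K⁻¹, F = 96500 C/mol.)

The Sn⁴⁺/Sn²⁺ couple has the higher reduction potential and acts as the cathode, so E°_cell = +0.15 − (-1.18) = 1.33 V.
Balancing electrons gives n = 2; the reaction quotient is Q = [Mn²⁺]·[Sn²⁺]/[Sn⁴⁺] = 23.8.
E = E° − (RT/nF) ln Q = 1.33 − (8.314×363)/(2×96500) × (3.169) = 1.330 − 0.050 = 1.280 V.

1.28 V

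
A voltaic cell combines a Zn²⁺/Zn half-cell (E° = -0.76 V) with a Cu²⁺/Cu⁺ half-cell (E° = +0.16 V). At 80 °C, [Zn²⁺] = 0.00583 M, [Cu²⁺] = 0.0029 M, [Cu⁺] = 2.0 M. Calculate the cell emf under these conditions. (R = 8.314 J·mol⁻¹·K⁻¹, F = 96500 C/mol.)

The Cu²⁺/Cu⁺ couple has the higher reduction potential and acts as the cathode, so E°_cell = +0.16 − (-0.76) = 0.92 V.
Balancing electrons gives n = 2; the reaction quotient is Q = [Zn²⁺]·[Cu⁺]^2/[Cu²⁺]^2 = 2770.
E = E° − (RT/nF) ln Q = 0.92 − (8.314×353)/(2×96500) × (7.928) = 0.920 − 0.121 = 0.799 V.

0.799 V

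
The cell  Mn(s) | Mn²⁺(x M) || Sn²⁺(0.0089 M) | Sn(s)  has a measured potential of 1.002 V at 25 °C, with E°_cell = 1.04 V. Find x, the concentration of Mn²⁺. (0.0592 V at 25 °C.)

0.17 M

From the Nernst equation, log Q = n(E° − E)/0.0592 = 2(1.04 − 1.002)/0.0592 = 1.284, so Q = 19.2.
With Q = [Mn²⁺]/[Sn²⁺] and the known concentrations, [Mn²⁺] in the numerator gives [Mn²⁺] = 0.17 M.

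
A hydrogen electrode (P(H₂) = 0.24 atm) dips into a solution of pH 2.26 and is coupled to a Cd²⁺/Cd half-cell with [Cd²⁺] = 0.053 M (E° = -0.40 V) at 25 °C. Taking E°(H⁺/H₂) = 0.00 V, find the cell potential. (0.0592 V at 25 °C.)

0.32 V

The hydrogen couple is the cathode, so E°_cell = 0.40 V; n = 2.
[H⁺] = 10^(−2.26) = 0.0055 M, and Q = [Cd²⁺]·P(H₂) / [H⁺]^2 = 421.
E = E° − (0.0592/2) log Q = 0.40 − (0.0592/2)(2.624) = 0.322 V.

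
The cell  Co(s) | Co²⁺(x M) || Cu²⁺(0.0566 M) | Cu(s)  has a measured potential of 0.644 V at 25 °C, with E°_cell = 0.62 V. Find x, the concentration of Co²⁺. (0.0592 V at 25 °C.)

From the Nernst equation, log Q = n(E° − E)/0.0592 = 2(0.62 − 0.644)/0.0592 = -0.811, so Q = 0.155.
With Q = [Co²⁺]/[Cu²⁺] and the known concentrations, [Co²⁺] in the numerator gives [Co²⁺] = 0.0087 M.

0.0087 M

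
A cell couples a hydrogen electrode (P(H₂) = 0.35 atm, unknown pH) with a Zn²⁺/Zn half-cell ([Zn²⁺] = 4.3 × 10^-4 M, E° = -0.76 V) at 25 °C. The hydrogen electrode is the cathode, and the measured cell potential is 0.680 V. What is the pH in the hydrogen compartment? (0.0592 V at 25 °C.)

pH = 3.26

E°_cell = 0.76 V and n = 2.
log Q = n(E° − E)/0.0592 = 2×(0.76 − 0.680)/0.0592 = 2.703.
With Q = [Zn²⁺]·P(H₂) / [H⁺]^2, solving for [H⁺] gives log[H⁺] = -3.263, so pH = 3.26.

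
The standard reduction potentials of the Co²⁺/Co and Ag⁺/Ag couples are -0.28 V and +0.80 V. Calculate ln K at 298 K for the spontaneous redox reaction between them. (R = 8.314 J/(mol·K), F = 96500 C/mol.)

ln K = 84.1

E°_cell = +0.80 − (-0.28) = 1.08 V, with n = 2 electrons transferred.
At equilibrium E = 0, so the Nernst equation gives ln K = nFE°/RT = (2)(96500)(1.08)/((8.314)(298)) = 84.13.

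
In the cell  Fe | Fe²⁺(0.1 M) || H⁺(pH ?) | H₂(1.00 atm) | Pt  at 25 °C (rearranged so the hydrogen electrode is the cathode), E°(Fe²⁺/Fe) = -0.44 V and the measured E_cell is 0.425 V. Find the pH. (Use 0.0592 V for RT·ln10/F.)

pH = 0.75

E°_cell = 0.44 V and n = 2.
log Q = n(E° − E)/0.0592 = 2×(0.44 − 0.425)/0.0592 = 0.507.
With Q = [Fe²⁺]·P(H₂) / [H⁺]^2, solving for [H⁺] gives log[H⁺] = -0.753, so pH = 0.75.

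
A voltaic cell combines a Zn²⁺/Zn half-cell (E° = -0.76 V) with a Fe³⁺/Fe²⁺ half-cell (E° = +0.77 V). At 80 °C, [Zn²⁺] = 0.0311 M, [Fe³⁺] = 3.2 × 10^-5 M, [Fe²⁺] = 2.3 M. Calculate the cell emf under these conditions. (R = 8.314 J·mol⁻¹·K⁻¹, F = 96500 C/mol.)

The Fe³⁺/Fe²⁺ couple has the higher reduction potential and acts as the cathode, so E°_cell = +0.77 − (-0.76) = 1.53 V.
Balancing electrons gives n = 2; the reaction quotient is Q = [Zn²⁺]·[Fe²⁺]^2/[Fe³⁺]^2 = 1.61 × 10^8.
E = E° − (RT/nF) ln Q = 1.53 − (8.314×353)/(2×96500) × (18.895) = 1.530 − 0.287 = 1.243 V.

1.24 V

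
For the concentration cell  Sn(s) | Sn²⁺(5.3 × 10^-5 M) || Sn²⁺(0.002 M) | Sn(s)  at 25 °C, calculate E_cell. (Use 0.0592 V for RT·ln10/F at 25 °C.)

0.047 V

Both half-cells are Sn²⁺/Sn, so E°_cell = 0. The concentrated side is the cathode; the cell reaction moves Sn²⁺ from high to low concentration with n = 2.
Q = [Sn²⁺]_dilute/[Sn²⁺]_conc = 5.3 × 10^-5/0.002 = 0.0265.
E = 0 − (0.0592/2) log Q = −(0.0592/2)(-1.577) = 0.0467 V.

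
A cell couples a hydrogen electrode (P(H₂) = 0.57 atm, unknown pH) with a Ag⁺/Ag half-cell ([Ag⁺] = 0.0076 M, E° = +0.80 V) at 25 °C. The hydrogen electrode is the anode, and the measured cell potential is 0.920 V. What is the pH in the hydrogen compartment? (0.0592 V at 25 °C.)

pH = 4.27

E°_cell = 0.80 V and n = 2.
log Q = n(E° − E)/0.0592 = 2×(0.80 − 0.920)/0.0592 = -4.054.
With Q = [H⁺]^2 / ([Ag⁺]^2·P(H₂)), solving for [H⁺] gives log[H⁺] = -4.268, so pH = 4.27.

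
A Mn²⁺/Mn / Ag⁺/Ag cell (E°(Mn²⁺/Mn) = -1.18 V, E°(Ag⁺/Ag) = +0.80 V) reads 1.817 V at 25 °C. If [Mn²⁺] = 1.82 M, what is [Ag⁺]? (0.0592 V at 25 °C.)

From the Nernst equation, log Q = n(E° − E)/0.0592 = 2(1.98 − 1.817)/0.0592 = 5.507, so Q = 3.21 × 10^5.
With Q = [Mn²⁺]/[Ag⁺]^2 and the known concentrations, [Ag⁺]^2 in the denominator gives [Ag⁺] = 0.0024 M.

0.0024 M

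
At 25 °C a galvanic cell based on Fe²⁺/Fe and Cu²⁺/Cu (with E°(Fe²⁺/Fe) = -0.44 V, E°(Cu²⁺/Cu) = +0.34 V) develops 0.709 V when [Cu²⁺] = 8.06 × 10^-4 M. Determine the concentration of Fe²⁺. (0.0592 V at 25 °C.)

From the Nernst equation, log Q = n(E° − E)/0.0592 = 2(0.78 − 0.709)/0.0592 = 2.399, so Q = 250.
With Q = [Fe²⁺]/[Cu²⁺] and the known concentrations, [Fe²⁺] in the numerator gives [Fe²⁺] = 0.2 M.

0.2 M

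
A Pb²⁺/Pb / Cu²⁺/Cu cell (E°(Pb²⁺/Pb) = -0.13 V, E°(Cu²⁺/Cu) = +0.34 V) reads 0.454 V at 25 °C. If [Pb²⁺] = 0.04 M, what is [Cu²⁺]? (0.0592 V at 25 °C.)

From the Nernst equation, log Q = n(E° − E)/0.0592 = 2(0.47 − 0.454)/0.0592 = 0.541, so Q = 3.47.
With Q = [Pb²⁺]/[Cu²⁺] and the known concentrations, [Cu²⁺] in the denominator gives [Cu²⁺] = 0.012 M.

0.012 M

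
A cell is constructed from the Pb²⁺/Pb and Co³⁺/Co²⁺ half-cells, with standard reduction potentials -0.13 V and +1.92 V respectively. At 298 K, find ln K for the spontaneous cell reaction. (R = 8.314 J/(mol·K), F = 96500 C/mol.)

ln K = 159.7

E°_cell = +1.92 − (-0.13) = 2.05 V, with n = 2 electrons transferred.
At equilibrium E = 0, so the Nernst equation gives ln K = nFE°/RT = (2)(96500)(2.05)/((8.314)(298)) = 159.69.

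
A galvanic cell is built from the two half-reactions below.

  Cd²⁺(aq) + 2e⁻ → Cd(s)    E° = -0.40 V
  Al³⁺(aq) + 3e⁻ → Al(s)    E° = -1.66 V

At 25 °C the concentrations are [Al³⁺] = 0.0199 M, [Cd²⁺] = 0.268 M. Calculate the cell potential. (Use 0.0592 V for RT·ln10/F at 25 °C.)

The Cd²⁺/Cd couple has the higher reduction potential and acts as the cathode, so E°_cell = -0.40 − (-1.66) = 1.26 V.
Balancing electrons gives n = 6; the reaction quotient is Q = [Al³⁺]^2/[Cd²⁺]^3 = 0.0206.
At 25 °C, E = E° − (0.0592/n) log Q = 1.26 − (0.0592/6)(-1.687) = 1.260 + 0.017 = 1.277 V.

1.28 V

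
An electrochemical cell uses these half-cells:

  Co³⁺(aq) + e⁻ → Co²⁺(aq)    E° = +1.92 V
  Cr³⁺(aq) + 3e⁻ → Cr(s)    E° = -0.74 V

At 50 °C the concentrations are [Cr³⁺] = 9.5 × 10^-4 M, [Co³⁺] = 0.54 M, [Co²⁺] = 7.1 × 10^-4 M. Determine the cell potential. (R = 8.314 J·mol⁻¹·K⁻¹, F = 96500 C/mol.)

The Co³⁺/Co²⁺ couple has the higher reduction potential and acts as the cathode, so E°_cell = +1.92 − (-0.74) = 2.66 V.
Balancing electrons gives n = 3; the reaction quotient is Q = [Cr³⁺]·[Co²⁺]^3/[Co³⁺]^3 = 2.16 × 10^-12.
E = E° − (RT/nF) ln Q = 2.66 − (8.314×323)/(3×96500) × (-26.861) = 2.660 + 0.249 = 2.909 V.

2.91 V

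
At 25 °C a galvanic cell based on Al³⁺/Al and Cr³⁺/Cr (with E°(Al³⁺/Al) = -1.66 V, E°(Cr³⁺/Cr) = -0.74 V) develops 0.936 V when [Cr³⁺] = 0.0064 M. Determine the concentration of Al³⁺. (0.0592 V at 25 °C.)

9.9 × 10^-4 M

From the Nernst equation, log Q = n(E° − E)/0.0592 = 3(0.92 − 0.936)/0.0592 = -0.811, so Q = 0.155.
With Q = [Al³⁺]/[Cr³⁺] and the known concentrations, [Al³⁺] in the numerator gives [Al³⁺] = 9.9 × 10^-4 M.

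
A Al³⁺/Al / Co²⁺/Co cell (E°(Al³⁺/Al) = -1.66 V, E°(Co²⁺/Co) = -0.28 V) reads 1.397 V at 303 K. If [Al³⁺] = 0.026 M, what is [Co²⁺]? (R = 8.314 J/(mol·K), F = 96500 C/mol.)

From the Nernst equation, ln Q = nF(E° − E)/RT = 6×96500×(1.38 − 1.397)/(8.314×303) = -3.907, so Q = 0.0201.
With Q = [Al³⁺]^2/[Co²⁺]^3 and the known concentrations, [Co²⁺]^3 in the denominator gives [Co²⁺] = 0.32 M.

0.32 M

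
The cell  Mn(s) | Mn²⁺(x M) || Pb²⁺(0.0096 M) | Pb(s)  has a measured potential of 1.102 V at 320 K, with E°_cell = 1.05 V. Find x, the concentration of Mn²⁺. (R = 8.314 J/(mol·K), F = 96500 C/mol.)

2.2 × 10^-4 M

From the Nernst equation, ln Q = nF(E° − E)/RT = 2×96500×(1.05 − 1.102)/(8.314×320) = -3.772, so Q = 0.0230.
With Q = [Mn²⁺]/[Pb²⁺] and the known concentrations, [Mn²⁺] in the numerator gives [Mn²⁺] = 2.2 × 10^-4 M.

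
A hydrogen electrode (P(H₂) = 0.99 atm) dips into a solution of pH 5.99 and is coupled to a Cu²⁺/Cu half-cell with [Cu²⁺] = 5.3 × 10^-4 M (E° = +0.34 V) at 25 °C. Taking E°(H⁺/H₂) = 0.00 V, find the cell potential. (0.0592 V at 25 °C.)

The Cu²⁺/Cu couple is the cathode, so E°_cell = 0.34 V; n = 2.
[H⁺] = 10^(−5.99) = 1 × 10^-6 M, and Q = [H⁺]^2 / ([Cu²⁺]·P(H₂)) = 2 × 10^-9.
E = E° − (0.0592/2) log Q = 0.34 − (0.0592/2)(-8.700) = 0.598 V.

0.60 V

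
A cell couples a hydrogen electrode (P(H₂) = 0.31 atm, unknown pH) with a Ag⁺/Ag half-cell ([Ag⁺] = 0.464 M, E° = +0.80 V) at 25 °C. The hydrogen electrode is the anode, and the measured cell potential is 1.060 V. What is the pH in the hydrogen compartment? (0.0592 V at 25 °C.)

pH = 4.98

E°_cell = 0.80 V and n = 2.
log Q = n(E° − E)/0.0592 = 2×(0.80 − 1.060)/0.0592 = -8.784.
With Q = [H⁺]^2 / ([Ag⁺]^2·P(H₂)), solving for [H⁺] gives log[H⁺] = -4.980, so pH = 4.98.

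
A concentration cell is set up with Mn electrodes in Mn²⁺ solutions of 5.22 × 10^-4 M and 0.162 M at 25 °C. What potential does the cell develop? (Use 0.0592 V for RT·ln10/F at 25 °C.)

0.074 V

Both half-cells are Mn²⁺/Mn, so E°_cell = 0. The concentrated side is the cathode; the cell reaction moves Mn²⁺ from high to low concentration with n = 2.
Q = [Mn²⁺]_dilute/[Mn²⁺]_conc = 5.22 × 10^-4/0.162 = 0.00322.
E = 0 − (0.0592/2) log Q = −(0.0592/2)(-2.492) = 0.0738 V.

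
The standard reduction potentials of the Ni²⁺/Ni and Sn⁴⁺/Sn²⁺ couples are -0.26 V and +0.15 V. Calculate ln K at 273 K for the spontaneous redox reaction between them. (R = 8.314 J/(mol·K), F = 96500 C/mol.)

E°_cell = +0.15 − (-0.26) = 0.41 V, with n = 2 electrons transferred.
At equilibrium E = 0, so the Nernst equation gives ln K = nFE°/RT = (2)(96500)(0.41)/((8.314)(273)) = 34.86.

ln K = 34.9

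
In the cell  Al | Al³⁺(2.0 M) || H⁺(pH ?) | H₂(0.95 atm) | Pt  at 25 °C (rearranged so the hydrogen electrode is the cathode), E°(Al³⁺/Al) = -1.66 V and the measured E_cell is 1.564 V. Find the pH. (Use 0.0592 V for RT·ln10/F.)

pH = 1.53

E°_cell = 1.66 V and n = 6.
log Q = n(E° − E)/0.0592 = 6×(1.66 − 1.564)/0.0592 = 9.730.
With Q = [Al³⁺]^2·P(H₂)^3 / [H⁺]^6, solving for [H⁺] gives log[H⁺] = -1.532, so pH = 1.53.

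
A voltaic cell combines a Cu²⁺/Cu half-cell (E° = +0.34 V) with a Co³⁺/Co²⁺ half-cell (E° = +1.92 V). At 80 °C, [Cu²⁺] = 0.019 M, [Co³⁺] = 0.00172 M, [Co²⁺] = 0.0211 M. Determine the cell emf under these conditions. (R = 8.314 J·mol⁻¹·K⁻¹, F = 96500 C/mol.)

1.56 V

The Co³⁺/Co²⁺ couple has the higher reduction potential and acts as the cathode, so E°_cell = +1.92 − (+0.34) = 1.58 V.
Balancing electrons gives n = 2; the reaction quotient is Q = [Cu²⁺]·[Co²⁺]^2/[Co³⁺]^2 = 2.86.
E = E° − (RT/nF) ln Q = 1.58 − (8.314×353)/(2×96500) × (1.051) = 1.580 − 0.016 = 1.564 V.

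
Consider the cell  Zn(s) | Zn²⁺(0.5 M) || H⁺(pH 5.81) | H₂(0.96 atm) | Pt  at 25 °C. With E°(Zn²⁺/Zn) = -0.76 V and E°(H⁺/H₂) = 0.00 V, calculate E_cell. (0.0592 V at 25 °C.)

The hydrogen couple is the cathode, so E°_cell = 0.76 V; n = 2.
[H⁺] = 10^(−5.81) = 1.5 × 10^-6 M, and Q = [Zn²⁺]·P(H₂) / [H⁺]^2 = 2 × 10^11.
E = E° − (0.0592/2) log Q = 0.76 − (0.0592/2)(11.301) = 0.425 V.

0.43 V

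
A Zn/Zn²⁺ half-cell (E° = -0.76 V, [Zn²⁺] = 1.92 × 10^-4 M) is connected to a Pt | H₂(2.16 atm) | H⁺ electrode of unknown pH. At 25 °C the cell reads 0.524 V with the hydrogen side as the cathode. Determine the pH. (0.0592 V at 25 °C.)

E°_cell = 0.76 V and n = 2.
log Q = n(E° − E)/0.0592 = 2×(0.76 − 0.524)/0.0592 = 7.973.
With Q = [Zn²⁺]·P(H₂) / [H⁺]^2, solving for [H⁺] gives log[H⁺] = -5.678, so pH = 5.68.

pH = 5.68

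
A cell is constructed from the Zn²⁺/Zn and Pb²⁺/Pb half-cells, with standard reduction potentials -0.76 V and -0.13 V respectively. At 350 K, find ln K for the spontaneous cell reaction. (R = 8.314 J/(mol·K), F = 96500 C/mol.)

E°_cell = -0.13 − (-0.76) = 0.63 V, with n = 2 electrons transferred.
At equilibrium E = 0, so the Nernst equation gives ln K = nFE°/RT = (2)(96500)(0.63)/((8.314)(350)) = 41.78.

ln K = 41.8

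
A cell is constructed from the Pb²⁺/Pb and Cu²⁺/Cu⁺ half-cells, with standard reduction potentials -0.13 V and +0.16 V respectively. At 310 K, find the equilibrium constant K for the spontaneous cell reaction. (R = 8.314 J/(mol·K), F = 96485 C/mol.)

E°_cell = +0.16 − (-0.13) = 0.29 V, with n = 2 electrons transferred.
At equilibrium E = 0, so the Nernst equation gives ln K = nFE°/RT = (2)(96485)(0.29)/((8.314)(310)) = 21.71.
K = e^21.71 = 2.7 × 10^9.

2.7 × 10^9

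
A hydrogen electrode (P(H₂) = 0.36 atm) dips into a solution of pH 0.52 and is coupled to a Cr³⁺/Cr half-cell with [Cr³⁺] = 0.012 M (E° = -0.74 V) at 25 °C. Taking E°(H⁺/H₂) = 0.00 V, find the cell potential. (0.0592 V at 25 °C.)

0.76 V

The hydrogen couple is the cathode, so E°_cell = 0.74 V; n = 6.
[H⁺] = 10^(−0.52) = 0.30 M, and Q = [Cr³⁺]^2·P(H₂)^3 / [H⁺]^6 = 0.00886.
E = E° − (0.0592/6) log Q = 0.74 − (0.0592/6)(-2.053) = 0.760 V.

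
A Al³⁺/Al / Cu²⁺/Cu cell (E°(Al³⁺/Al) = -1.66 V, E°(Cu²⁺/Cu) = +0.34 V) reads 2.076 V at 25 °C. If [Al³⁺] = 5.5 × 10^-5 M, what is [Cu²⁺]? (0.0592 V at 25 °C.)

0.53 M

From the Nernst equation, log Q = n(E° − E)/0.0592 = 6(2.00 − 2.076)/0.0592 = -7.703, so Q = 1.98 × 10^-8.
With Q = [Al³⁺]^2/[Cu²⁺]^3 and the known concentrations, [Cu²⁺]^3 in the denominator gives [Cu²⁺] = 0.53 M.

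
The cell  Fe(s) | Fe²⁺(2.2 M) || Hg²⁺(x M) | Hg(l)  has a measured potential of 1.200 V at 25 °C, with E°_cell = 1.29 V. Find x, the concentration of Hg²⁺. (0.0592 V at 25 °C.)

0.002 M

From the Nernst equation, log Q = n(E° − E)/0.0592 = 2(1.29 − 1.200)/0.0592 = 3.041, so Q = 1100.
With Q = [Fe²⁺]/[Hg²⁺] and the known concentrations, [Hg²⁺] in the denominator gives [Hg²⁺] = 0.002 M.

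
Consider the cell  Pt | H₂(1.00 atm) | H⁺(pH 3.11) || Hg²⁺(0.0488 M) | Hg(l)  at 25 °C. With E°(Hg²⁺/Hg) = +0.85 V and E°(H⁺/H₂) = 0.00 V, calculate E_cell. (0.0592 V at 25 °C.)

The Hg²⁺/Hg couple is the cathode, so E°_cell = 0.85 V; n = 2.
[H⁺] = 10^(−3.11) = 7.8 × 10^-4 M, and Q = [H⁺]^2 / ([Hg²⁺]·P(H₂)) = 1.23 × 10^-5.
E = E° − (0.0592/2) log Q = 0.85 − (0.0592/2)(-4.908) = 0.995 V.

1.00 V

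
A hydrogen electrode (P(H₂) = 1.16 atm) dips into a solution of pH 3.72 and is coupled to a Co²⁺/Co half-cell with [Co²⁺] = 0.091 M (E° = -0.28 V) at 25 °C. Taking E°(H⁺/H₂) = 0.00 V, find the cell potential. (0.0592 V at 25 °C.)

The hydrogen couple is the cathode, so E°_cell = 0.28 V; n = 2.
[H⁺] = 10^(−3.72) = 1.9 × 10^-4 M, and Q = [Co²⁺]·P(H₂) / [H⁺]^2 = 2.91 × 10^6.
E = E° − (0.0592/2) log Q = 0.28 − (0.0592/2)(6.463) = 0.089 V.

0.089 V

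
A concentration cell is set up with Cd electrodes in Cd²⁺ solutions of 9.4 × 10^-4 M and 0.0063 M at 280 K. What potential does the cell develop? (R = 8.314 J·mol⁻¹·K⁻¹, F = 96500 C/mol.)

0.023 V

Both half-cells are Cd²⁺/Cd, so E°_cell = 0. The concentrated side is the cathode; the cell reaction moves Cd²⁺ from high to low concentration with n = 2.
Q = [Cd²⁺]_dilute/[Cd²⁺]_conc = 9.4 × 10^-4/0.0063 = 0.149.
E = 0 − (RT/nF) ln Q = −((8.314×280)/(2×96500))(-1.902) = 0.0229 V.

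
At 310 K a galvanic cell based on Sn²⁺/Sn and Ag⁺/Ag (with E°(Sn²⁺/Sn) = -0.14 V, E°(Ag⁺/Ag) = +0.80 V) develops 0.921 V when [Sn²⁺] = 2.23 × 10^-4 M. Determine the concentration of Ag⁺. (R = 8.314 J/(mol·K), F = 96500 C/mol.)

0.0073 M

From the Nernst equation, ln Q = nF(E° − E)/RT = 2×96500×(0.94 − 0.921)/(8.314×310) = 1.423, so Q = 4.15.
With Q = [Sn²⁺]/[Ag⁺]^2 and the known concentrations, [Ag⁺]^2 in the denominator gives [Ag⁺] = 0.0073 M.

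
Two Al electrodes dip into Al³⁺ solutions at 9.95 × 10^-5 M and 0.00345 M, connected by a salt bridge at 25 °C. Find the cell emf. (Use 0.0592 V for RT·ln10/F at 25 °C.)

Both half-cells are Al³⁺/Al, so E°_cell = 0. The concentrated side is the cathode; the cell reaction moves Al³⁺ from high to low concentration with n = 3.
Q = [Al³⁺]_dilute/[Al³⁺]_conc = 9.95 × 10^-5/0.00345 = 0.0288.
E = 0 − (0.0592/3) log Q = −(0.0592/3)(-1.540) = 0.0304 V.

0.030 V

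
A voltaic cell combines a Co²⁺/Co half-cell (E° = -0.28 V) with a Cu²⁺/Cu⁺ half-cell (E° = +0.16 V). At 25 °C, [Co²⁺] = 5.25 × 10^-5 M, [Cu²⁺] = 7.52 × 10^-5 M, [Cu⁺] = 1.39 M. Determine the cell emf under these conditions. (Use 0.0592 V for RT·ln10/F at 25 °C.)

0.314 V

The Cu²⁺/Cu⁺ couple has the higher reduction potential and acts as the cathode, so E°_cell = +0.16 − (-0.28) = 0.44 V.
Balancing electrons gives n = 2; the reaction quotient is Q = [Co²⁺]·[Cu⁺]^2/[Cu²⁺]^2 = 1.79 × 10^4.
At 25 °C, E = E° − (0.0592/n) log Q = 0.44 − (0.0592/2)(4.254) = 0.440 − 0.126 = 0.314 V.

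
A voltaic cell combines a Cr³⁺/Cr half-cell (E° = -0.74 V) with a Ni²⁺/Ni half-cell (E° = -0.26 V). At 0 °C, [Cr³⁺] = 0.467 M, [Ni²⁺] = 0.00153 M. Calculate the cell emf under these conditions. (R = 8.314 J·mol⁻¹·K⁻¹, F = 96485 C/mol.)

The Ni²⁺/Ni couple has the higher reduction potential and acts as the cathode, so E°_cell = -0.26 − (-0.74) = 0.48 V.
Balancing electrons gives n = 6; the reaction quotient is Q = [Cr³⁺]^2/[Ni²⁺]^3 = 6.09 × 10^7.
E = E° − (RT/nF) ln Q = 0.48 − (8.314×273)/(6×96485) × (17.925) = 0.480 − 0.070 = 0.410 V.

0.410 V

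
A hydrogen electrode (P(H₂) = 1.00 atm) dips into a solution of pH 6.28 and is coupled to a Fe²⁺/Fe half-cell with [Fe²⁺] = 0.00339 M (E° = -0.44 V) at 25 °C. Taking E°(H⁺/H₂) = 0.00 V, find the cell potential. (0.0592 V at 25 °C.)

The hydrogen couple is the cathode, so E°_cell = 0.44 V; n = 2.
[H⁺] = 10^(−6.28) = 5.2 × 10^-7 M, and Q = [Fe²⁺]·P(H₂) / [H⁺]^2 = 1.23 × 10^10.
E = E° − (0.0592/2) log Q = 0.44 − (0.0592/2)(10.090) = 0.141 V.

0.14 V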